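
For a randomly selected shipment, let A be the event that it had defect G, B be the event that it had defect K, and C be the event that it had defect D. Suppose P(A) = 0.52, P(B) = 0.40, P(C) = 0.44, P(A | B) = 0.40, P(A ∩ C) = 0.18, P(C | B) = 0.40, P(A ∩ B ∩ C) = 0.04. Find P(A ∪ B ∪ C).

0.90

P(A ∩ B) = P(B)·P(A|B) = 0.40 × 0.40 = 0.16
P(B ∩ C) = P(B)·P(C|B) = 0.40 × 0.40 = 0.16
P(A ∪ B ∪ C) = 0.52 + 0.40 + 0.44 − 0.16 − 0.18 − 0.16 + 0.04 = 0.90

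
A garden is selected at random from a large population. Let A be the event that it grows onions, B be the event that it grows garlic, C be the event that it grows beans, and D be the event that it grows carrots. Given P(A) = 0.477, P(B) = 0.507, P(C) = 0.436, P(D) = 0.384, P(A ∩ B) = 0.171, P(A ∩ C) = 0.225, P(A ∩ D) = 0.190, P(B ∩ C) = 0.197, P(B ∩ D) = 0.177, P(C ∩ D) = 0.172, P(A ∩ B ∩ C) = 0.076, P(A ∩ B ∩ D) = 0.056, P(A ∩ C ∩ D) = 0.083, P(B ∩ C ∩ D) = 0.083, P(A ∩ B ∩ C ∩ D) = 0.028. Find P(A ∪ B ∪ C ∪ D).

0.942

By inclusion-exclusion,
P(A ∪ B ∪ C ∪ D) = 0.477 + 0.507 + 0.436 + 0.384 − 0.171 − 0.225 − 0.190 − 0.197 − 0.177 − 0.172 + 0.076 + 0.056 + 0.083 + 0.083 − 0.028 = 0.942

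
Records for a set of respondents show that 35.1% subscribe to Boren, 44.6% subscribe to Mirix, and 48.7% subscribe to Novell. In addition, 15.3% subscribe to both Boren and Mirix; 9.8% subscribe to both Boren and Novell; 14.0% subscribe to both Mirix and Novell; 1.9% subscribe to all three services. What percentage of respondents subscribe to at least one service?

By inclusion-exclusion,
P(≥1) = 35.1 + 44.6 + 48.7 − 15.3 − 9.8 − 14.0 + 1.9 = 91.2%

91.2%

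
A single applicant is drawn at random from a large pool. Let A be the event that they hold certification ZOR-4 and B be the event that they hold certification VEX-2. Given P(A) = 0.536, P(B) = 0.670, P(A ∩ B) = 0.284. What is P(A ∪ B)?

0.922

By inclusion–exclusion:
P(A ∪ B) = 0.536 + 0.670 − 0.284 = 0.922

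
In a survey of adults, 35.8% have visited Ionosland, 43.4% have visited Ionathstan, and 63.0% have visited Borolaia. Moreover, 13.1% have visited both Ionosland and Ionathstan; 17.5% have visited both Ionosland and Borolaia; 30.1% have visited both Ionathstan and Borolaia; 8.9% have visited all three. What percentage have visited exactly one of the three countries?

47.5%

By inclusion–exclusion (exactly-one form):
P(exactly one) = 35.8 + 43.4 + 63.0 − 2·13.1 − 2·17.5 − 2·30.1 + 3·8.9 = 47.5%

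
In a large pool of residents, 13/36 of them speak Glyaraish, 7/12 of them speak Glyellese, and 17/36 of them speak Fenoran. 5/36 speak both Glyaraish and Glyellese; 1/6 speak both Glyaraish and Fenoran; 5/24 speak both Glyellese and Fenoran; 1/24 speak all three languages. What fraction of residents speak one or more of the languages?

17/18

By inclusion–exclusion:
P(union) = 13/36 + 7/12 + 17/36 − 5/36 − 1/6 − 5/24 + 1/24 = 17/18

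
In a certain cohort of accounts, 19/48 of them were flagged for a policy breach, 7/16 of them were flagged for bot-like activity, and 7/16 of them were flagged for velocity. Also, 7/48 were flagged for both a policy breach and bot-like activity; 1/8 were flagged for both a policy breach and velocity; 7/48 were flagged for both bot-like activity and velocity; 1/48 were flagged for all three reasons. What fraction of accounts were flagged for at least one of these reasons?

7/8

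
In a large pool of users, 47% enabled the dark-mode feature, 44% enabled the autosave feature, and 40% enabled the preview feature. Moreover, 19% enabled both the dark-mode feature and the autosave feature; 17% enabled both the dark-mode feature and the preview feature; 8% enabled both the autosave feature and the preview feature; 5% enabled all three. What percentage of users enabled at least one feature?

92%

Using inclusion–exclusion:
P(≥1) = 47 + 44 + 40 − 19 − 17 − 8 + 5 = 92%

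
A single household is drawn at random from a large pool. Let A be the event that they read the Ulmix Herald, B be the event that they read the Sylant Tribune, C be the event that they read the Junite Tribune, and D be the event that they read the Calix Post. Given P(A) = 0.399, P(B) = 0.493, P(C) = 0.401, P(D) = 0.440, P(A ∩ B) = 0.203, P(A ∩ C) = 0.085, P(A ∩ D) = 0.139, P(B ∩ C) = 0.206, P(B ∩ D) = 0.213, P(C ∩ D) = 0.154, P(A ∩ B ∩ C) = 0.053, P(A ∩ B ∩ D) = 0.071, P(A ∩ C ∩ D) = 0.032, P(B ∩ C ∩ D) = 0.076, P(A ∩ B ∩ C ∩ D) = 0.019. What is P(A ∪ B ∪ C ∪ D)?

Using inclusion–exclusion:
P(A ∪ B ∪ C ∪ D) = 0.399 + 0.493 + 0.401 + 0.440 − 0.203 − 0.085 − 0.139 − 0.206 − 0.213 − 0.154 + 0.053 + 0.071 + 0.032 + 0.076 − 0.019 = 0.946

0.946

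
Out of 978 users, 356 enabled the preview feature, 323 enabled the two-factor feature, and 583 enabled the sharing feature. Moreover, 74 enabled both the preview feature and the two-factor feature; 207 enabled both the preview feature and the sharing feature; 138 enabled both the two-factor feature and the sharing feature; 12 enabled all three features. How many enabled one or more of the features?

855

N(≥1) = 356 + 323 + 583 − 74 − 207 − 138 + 12 = 855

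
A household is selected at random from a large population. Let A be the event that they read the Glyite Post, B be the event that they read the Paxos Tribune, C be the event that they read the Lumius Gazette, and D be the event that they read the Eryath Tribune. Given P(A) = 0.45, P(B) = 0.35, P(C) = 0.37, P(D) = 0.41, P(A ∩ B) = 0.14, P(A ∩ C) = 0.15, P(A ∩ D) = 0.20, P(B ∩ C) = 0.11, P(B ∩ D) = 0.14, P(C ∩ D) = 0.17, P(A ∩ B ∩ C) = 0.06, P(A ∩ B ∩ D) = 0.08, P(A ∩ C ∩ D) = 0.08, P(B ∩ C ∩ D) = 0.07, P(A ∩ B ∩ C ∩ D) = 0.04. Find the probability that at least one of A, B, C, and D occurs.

Apply inclusion-exclusion:
P(A ∪ B ∪ C ∪ D) = 0.45 + 0.35 + 0.37 + 0.41 − 0.14 − 0.15 − 0.20 − 0.11 − 0.14 − 0.17 + 0.06 + 0.08 + 0.08 + 0.07 − 0.04 = 0.92

0.92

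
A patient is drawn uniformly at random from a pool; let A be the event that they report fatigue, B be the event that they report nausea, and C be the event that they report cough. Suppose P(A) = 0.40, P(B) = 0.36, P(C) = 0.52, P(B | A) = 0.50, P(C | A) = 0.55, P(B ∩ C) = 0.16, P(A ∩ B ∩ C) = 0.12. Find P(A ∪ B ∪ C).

0.82

P(A ∩ B) = P(A)·P(B|A) = 0.40 × 0.50 = 0.20
P(A ∩ C) = P(A)·P(C|A) = 0.40 × 0.55 = 0.22
P(A ∪ B ∪ C) = 0.40 + 0.36 + 0.52 − 0.20 − 0.22 − 0.16 + 0.12 = 0.82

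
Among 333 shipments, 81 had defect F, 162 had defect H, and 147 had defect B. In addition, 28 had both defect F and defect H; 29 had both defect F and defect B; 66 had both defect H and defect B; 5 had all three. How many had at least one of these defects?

272

By inclusion–exclusion:
N(≥1) = 81 + 162 + 147 − 28 − 29 − 66 + 5 = 272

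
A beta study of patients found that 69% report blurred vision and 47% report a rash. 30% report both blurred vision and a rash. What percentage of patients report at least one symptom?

P(union) = 69 + 47 − 30 = 86%

86%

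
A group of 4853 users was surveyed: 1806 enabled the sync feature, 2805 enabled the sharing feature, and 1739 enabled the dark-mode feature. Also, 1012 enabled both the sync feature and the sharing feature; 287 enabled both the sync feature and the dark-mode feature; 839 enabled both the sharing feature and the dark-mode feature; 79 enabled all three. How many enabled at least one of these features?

4291

|union| = 1806 + 2805 + 1739 − 1012 − 287 − 839 + 79 = 4291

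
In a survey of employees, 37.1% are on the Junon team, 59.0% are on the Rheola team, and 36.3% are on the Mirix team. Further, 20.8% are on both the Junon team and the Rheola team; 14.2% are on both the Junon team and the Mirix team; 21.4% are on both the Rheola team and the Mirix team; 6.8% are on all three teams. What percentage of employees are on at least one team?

82.8%

P(≥1) = 37.1 + 59.0 + 36.3 − 20.8 − 14.2 − 21.4 + 6.8 = 82.8%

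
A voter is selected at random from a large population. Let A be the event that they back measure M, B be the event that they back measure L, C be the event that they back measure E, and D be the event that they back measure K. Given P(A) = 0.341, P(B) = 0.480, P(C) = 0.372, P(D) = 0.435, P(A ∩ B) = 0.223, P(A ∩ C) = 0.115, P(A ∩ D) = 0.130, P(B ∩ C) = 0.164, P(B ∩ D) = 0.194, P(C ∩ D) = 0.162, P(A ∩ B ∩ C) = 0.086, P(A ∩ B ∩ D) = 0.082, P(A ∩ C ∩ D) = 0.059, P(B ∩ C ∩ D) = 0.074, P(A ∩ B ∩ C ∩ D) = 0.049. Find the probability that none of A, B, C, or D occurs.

0.108

Apply inclusion-exclusion:
P(A ∪ B ∪ C ∪ D) = 0.341 + 0.480 + 0.372 + 0.435 − 0.223 − 0.115 − 0.130 − 0.164 − 0.194 − 0.162 + 0.086 + 0.082 + 0.059 + 0.074 − 0.049 = 0.892
P(none) = 1 − 0.892 = 0.108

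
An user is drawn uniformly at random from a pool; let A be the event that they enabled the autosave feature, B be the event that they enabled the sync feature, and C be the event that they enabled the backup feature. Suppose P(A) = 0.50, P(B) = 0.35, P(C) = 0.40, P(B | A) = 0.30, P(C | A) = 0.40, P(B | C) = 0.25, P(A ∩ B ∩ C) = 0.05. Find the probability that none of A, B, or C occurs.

P(A ∩ B) = P(A)·P(B|A) = 0.50 × 0.30 = 0.15
P(A ∩ C) = P(A)·P(C|A) = 0.50 × 0.40 = 0.20
P(B ∩ C) = P(C)·P(B|C) = 0.40 × 0.25 = 0.10
By inclusion-exclusion,
P(A ∪ B ∪ C) = 0.50 + 0.35 + 0.40 − 0.15 − 0.20 − 0.10 + 0.05 = 0.85
P(none) = 1 − 0.85 = 0.15

0.15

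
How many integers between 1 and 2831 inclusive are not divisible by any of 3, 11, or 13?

Using inclusion–exclusion:
943 + 257 + 217 − 85 − 72 − 19 + 6 = 1247
2831 − 1247 = 1584

1584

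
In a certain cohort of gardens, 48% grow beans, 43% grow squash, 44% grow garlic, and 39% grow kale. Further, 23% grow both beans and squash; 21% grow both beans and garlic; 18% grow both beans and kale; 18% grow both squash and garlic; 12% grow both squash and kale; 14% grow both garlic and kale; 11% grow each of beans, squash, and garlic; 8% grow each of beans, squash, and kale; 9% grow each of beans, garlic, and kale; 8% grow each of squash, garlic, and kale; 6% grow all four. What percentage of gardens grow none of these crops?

By inclusion–exclusion:
P(at least one) = 48 + 43 + 44 + 39 − 23 − 21 − 18 − 18 − 12 − 14 + 11 + 8 + 9 + 8 − 6 = 98%
P(none) = 100% − 98% = 2%

2%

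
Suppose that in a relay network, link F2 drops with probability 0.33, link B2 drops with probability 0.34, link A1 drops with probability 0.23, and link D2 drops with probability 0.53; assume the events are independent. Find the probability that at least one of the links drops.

0.83996782

P(none) = (1 − 0.33) × (1 − 0.34) × (1 − 0.23) × (1 − 0.53) = 0.67 × 0.66 × 0.77 × 0.47 = 0.16003218
P(at least one) = 1 − 0.16003218 = 0.83996782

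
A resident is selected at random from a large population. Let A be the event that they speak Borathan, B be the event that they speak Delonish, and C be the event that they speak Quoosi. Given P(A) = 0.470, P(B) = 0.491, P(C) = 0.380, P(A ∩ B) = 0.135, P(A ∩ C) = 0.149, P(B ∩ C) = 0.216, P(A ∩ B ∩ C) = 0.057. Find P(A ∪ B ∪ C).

P(A ∪ B ∪ C) = 0.470 + 0.491 + 0.380 − 0.135 − 0.149 − 0.216 + 0.057 = 0.898

0.898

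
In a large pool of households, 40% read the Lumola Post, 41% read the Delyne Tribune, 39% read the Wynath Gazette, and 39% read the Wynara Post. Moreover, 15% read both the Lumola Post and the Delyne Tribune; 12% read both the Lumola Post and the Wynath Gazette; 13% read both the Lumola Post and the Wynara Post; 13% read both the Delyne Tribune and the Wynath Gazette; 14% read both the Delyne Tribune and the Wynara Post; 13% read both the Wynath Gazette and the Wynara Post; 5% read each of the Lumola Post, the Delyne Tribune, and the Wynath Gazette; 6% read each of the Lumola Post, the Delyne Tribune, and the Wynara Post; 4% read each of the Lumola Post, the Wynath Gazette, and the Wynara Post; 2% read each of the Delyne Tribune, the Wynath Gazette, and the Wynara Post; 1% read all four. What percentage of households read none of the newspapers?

5%

P(≥1) = 40 + 41 + 39 + 39 − 15 − 12 − 13 − 13 − 14 − 13 + 5 + 6 + 4 + 2 − 1 = 95%
P(none) = 100% − 95% = 5%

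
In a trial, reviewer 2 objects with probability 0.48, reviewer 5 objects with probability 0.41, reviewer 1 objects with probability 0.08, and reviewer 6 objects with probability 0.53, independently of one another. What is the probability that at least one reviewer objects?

0.86733968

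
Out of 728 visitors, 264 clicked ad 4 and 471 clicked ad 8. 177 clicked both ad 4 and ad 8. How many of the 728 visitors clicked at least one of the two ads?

558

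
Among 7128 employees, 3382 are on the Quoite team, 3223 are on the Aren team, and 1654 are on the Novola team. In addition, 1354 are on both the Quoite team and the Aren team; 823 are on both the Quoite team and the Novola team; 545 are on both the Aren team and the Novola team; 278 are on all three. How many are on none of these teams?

By inclusion–exclusion:
|at least one| = 3382 + 3223 + 1654 − 1354 − 823 − 545 + 278 = 5815
None: 7128 − 5815 = 1313

1313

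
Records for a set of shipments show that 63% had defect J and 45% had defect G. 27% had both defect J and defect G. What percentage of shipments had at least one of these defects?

Inclusion–exclusion gives
P(at least one) = 63 + 45 − 27 = 81%

81%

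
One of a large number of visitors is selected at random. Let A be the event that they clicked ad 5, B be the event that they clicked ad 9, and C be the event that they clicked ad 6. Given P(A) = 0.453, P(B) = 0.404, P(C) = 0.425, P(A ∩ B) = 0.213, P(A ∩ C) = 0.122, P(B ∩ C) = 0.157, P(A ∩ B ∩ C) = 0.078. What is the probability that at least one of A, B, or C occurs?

Using inclusion–exclusion:
P(A ∪ B ∪ C) = 0.453 + 0.404 + 0.425 − 0.213 − 0.122 − 0.157 + 0.078 = 0.868

0.868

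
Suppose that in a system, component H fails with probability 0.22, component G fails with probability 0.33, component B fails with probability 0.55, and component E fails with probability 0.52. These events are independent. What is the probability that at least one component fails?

0.8871184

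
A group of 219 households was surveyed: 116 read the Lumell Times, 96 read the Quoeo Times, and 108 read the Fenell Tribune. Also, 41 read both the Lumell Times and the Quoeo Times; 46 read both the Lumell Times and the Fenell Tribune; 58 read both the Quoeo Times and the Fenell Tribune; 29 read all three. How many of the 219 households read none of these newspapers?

By inclusion–exclusion:
|at least one| = 116 + 96 + 108 − 41 − 46 − 58 + 29 = 204
None: 219 − 204 = 15

15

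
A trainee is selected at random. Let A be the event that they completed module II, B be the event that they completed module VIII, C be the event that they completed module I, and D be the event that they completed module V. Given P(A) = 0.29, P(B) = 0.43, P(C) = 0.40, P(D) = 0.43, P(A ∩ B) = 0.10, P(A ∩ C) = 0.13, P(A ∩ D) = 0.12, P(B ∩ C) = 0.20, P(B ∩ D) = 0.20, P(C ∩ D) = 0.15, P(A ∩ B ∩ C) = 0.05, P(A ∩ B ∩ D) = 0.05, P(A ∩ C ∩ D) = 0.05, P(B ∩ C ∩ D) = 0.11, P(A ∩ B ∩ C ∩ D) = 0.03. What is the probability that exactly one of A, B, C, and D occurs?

0.41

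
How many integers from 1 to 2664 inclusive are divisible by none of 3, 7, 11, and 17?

1302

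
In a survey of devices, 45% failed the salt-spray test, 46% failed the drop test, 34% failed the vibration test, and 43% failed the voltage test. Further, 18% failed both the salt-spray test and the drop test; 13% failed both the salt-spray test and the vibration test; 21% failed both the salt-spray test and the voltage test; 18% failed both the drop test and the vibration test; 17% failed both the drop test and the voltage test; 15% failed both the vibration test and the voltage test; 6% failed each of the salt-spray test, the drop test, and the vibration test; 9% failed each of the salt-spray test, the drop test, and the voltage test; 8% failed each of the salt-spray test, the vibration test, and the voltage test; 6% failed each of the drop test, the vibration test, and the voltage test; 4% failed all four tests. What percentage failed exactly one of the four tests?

Using the inclusion–exclusion count for exactly one event:
P(exactly one) = 45 + 46 + 34 + 43 − 2·18 − 2·13 − 2·21 − 2·18 − 2·17 − 2·15 + 3·6 + 3·9 + 3·8 + 3·6 − 4·4 = 35%

35%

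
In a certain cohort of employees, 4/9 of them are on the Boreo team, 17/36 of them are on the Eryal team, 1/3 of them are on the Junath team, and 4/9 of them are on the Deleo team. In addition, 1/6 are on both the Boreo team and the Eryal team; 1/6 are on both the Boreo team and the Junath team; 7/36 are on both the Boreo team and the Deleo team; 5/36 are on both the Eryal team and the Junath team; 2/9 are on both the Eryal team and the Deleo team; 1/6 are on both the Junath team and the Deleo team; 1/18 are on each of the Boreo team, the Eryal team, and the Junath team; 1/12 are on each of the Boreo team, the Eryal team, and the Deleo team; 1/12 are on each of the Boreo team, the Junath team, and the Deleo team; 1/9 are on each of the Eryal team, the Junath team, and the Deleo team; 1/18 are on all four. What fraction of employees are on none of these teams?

By inclusion-exclusion,
P(≥1) = 4/9 + 17/36 + 1/3 + 4/9 − 1/6 − 1/6 − 7/36 − 5/36 − 2/9 − 1/6 + 1/18 + 1/12 + 1/12 + 1/9 − 1/18 = 11/12
P(none) = 1 − 11/12 = 1/12

1/12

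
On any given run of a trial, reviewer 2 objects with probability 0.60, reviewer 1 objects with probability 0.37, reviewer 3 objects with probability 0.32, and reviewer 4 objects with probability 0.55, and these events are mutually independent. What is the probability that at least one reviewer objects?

0.922888

P(none) = (1 − 0.60) × (1 − 0.37) × (1 − 0.32) × (1 − 0.55) = 0.40 × 0.63 × 0.68 × 0.45 = 0.077112
P(at least one) = 1 − 0.077112 = 0.922888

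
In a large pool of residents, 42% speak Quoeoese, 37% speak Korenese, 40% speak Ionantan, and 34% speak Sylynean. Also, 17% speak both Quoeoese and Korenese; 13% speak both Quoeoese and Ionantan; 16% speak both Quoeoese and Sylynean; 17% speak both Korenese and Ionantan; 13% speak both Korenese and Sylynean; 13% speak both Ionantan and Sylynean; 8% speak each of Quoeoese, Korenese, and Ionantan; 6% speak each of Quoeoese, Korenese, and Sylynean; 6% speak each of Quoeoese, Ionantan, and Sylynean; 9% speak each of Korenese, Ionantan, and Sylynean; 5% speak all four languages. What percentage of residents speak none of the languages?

By inclusion-exclusion,
P(union) = 42 + 37 + 40 + 34 − 17 − 13 − 16 − 17 − 13 − 13 + 8 + 6 + 6 + 9 − 5 = 88%
P(none) = 100% − 88% = 12%

12%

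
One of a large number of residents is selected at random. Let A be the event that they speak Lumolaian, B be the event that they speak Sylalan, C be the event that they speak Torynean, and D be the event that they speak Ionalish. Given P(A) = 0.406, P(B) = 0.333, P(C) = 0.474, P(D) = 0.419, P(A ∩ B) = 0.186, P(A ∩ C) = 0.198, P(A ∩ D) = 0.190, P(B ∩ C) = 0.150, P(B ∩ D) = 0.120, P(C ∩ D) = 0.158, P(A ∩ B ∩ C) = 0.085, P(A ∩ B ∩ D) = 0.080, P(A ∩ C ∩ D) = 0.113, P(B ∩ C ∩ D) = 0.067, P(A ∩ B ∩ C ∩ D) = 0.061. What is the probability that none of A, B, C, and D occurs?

0.086

By inclusion-exclusion,
P(A ∪ B ∪ C ∪ D) = 0.406 + 0.333 + 0.474 + 0.419 − 0.186 − 0.198 − 0.190 − 0.150 − 0.120 − 0.158 + 0.085 + 0.080 + 0.113 + 0.067 − 0.061 = 0.914
P(none) = 1 − 0.914 = 0.086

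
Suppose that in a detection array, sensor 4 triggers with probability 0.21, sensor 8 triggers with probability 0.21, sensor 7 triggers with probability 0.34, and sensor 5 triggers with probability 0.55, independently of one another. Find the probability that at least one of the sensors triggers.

P(none) = (1 − 0.21) × (1 − 0.21) × (1 − 0.34) × (1 − 0.55) = 0.79 × 0.79 × 0.66 × 0.45 = 0.1853577
P(at least one) = 1 − 0.1853577 = 0.8146423

0.8146423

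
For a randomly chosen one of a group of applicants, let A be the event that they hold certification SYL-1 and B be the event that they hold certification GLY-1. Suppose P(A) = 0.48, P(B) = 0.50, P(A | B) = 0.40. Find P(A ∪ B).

0.78

P(A ∩ B) = P(B)·P(A|B) = 0.50 × 0.40 = 0.20
Using inclusion–exclusion:
P(A ∪ B) = 0.48 + 0.50 − 0.20 = 0.78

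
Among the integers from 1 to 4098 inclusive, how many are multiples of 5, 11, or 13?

1346

Inclusion–exclusion gives
⌊4098/5⌋ + ⌊4098/11⌋ + ⌊4098/13⌋ − ⌊4098/55⌋ − ⌊4098/65⌋ − ⌊4098/143⌋ + ⌊4098/715⌋ = 819 + 372 + 315 − 74 − 63 − 28 + 5 = 1346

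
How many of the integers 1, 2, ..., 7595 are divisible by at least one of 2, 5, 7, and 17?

By inclusion-exclusion,
⌊7595/2⌋ + ⌊7595/5⌋ + ⌊7595/7⌋ + ⌊7595/17⌋ − ⌊7595/10⌋ − ⌊7595/14⌋ − ⌊7595/34⌋ − ⌊7595/35⌋ − ⌊7595/85⌋ − ⌊7595/119⌋ + ⌊7595/70⌋ + ⌊7595/170⌋ + ⌊7595/238⌋ + ⌊7595/595⌋ − ⌊7595/1190⌋ = 3797 + 1519 + 1085 + 446 − 759 − 542 − 223 − 217 − 89 − 63 + 108 + 44 + 31 + 12 − 6 = 5143

5143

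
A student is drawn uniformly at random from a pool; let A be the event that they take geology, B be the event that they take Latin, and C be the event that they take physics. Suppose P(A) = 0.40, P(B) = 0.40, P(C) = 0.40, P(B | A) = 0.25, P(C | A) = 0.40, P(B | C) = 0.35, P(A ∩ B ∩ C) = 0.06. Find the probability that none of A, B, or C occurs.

0.14

P(A ∩ B) = P(A)·P(B|A) = 0.40 × 0.25 = 0.10
P(A ∩ C) = P(A)·P(C|A) = 0.40 × 0.40 = 0.16
P(B ∩ C) = P(C)·P(B|C) = 0.40 × 0.35 = 0.14
P(A ∪ B ∪ C) = 0.40 + 0.40 + 0.40 − 0.10 − 0.16 − 0.14 + 0.06 = 0.86
P(none) = 1 − 0.86 = 0.14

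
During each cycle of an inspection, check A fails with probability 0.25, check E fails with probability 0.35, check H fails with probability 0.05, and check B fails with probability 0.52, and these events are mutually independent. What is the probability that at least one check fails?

0.7777

Since the events are independent, P(none) is the product of the individual non-occurrence probabilities.
P(none) = (1 − 0.25) × (1 − 0.35) × (1 − 0.05) × (1 − 0.52) = 0.75 × 0.65 × 0.95 × 0.48 = 0.2223
P(at least one) = 1 − 0.2223 = 0.7777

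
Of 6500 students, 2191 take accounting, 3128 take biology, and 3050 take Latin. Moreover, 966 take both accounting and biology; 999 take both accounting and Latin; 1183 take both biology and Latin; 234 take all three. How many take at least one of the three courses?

N(≥1) = 2191 + 3128 + 3050 − 966 − 999 − 1183 + 234 = 5455

5455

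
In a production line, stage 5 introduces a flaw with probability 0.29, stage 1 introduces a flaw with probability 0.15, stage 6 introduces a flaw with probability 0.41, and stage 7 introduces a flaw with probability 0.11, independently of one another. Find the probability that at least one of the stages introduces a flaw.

0.68310215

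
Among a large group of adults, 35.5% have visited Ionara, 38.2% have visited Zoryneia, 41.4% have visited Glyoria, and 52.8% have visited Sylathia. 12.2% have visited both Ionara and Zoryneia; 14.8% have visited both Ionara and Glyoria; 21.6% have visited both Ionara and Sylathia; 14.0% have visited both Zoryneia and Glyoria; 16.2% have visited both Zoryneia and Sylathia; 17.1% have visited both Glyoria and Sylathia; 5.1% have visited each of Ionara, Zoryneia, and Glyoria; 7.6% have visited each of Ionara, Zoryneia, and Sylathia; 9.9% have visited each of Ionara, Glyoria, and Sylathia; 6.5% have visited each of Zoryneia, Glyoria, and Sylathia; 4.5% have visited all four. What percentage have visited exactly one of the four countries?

45.4%

By inclusion–exclusion (exactly-one form):
P(exactly one) = 35.5 + 38.2 + 41.4 + 52.8 − 2·12.2 − 2·14.8 − 2·21.6 − 2·14.0 − 2·16.2 − 2·17.1 + 3·5.1 + 3·7.6 + 3·9.9 + 3·6.5 − 4·4.5 = 45.4%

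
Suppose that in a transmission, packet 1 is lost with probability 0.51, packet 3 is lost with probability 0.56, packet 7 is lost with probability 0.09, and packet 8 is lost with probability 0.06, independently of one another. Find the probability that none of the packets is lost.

0.18442424

P(none) = (1 − 0.51) × (1 − 0.56) × (1 − 0.09) × (1 − 0.06) = 0.49 × 0.44 × 0.91 × 0.94 = 0.18442424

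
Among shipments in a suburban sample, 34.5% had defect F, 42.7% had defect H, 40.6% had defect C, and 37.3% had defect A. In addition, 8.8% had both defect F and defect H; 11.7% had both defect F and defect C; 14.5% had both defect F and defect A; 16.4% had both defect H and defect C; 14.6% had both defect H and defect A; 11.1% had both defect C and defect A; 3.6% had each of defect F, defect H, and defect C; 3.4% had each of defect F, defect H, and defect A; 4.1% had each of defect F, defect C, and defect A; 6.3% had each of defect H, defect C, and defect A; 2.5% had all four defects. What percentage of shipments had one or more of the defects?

92.9%

P(≥1) = 34.5 + 42.7 + 40.6 + 37.3 − 8.8 − 11.7 − 14.5 − 16.4 − 14.6 − 11.1 + 3.6 + 3.4 + 4.1 + 6.3 − 2.5 = 92.9%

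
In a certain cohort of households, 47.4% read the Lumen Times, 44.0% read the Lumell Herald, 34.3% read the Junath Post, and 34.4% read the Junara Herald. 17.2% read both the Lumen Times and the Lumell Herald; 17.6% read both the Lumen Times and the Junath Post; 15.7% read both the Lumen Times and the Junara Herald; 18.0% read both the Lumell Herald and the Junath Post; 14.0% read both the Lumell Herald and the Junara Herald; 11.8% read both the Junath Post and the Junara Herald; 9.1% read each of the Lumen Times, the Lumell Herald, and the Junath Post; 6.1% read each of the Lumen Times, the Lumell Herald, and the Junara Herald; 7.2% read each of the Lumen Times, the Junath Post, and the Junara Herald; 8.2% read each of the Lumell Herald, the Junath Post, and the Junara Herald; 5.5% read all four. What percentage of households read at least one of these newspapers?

90.9%

By inclusion–exclusion:
P(union) = 47.4 + 44.0 + 34.3 + 34.4 − 17.2 − 17.6 − 15.7 − 18.0 − 14.0 − 11.8 + 9.1 + 6.1 + 7.2 + 8.2 − 5.5 = 90.9%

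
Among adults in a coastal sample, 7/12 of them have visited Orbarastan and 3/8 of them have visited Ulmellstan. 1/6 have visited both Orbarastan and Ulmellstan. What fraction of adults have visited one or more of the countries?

19/24

Apply inclusion-exclusion:
P(union) = 7/12 + 3/8 − 1/6 = 19/24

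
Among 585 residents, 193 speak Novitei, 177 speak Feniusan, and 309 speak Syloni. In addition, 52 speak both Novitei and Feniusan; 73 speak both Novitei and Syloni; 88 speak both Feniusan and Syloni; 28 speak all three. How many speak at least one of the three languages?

|at least one| = 193 + 177 + 309 − 52 − 73 − 88 + 28 = 494

494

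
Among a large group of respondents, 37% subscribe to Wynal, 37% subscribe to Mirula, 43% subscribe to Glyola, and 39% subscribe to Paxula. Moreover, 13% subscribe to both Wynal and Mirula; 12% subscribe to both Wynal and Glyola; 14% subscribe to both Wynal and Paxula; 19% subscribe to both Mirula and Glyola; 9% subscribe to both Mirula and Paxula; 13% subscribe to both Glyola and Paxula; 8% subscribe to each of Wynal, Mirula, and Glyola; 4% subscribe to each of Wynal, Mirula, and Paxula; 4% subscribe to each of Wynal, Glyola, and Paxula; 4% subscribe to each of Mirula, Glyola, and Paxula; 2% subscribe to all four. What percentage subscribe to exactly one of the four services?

48%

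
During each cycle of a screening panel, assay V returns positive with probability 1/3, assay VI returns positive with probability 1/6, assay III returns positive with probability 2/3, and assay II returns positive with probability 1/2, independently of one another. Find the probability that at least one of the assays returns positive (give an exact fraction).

P(none) = (1 − 1/3) × (1 − 1/6) × (1 − 2/3) × (1 − 1/2) = 2/3 × 5/6 × 1/3 × 1/2 = 5/54
P(at least one) = 1 − 5/54 = 49/54

49/54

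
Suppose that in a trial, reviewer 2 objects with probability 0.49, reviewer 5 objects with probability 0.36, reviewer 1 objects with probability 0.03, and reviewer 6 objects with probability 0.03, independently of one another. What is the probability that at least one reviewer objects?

0.69289024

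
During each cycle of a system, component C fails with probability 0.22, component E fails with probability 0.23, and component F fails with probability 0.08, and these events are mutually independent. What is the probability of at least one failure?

0.447448

P(none) = (1 − 0.22) × (1 − 0.23) × (1 − 0.08) = 0.78 × 0.77 × 0.92 = 0.552552
P(at least one) = 1 − 0.552552 = 0.447448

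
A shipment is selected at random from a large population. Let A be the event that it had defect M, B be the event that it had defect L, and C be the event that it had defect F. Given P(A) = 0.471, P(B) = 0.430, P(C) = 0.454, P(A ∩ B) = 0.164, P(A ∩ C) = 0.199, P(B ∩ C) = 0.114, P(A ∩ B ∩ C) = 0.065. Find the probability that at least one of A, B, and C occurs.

0.943

P(A ∪ B ∪ C) = 0.471 + 0.430 + 0.454 − 0.164 − 0.199 − 0.114 + 0.065 = 0.943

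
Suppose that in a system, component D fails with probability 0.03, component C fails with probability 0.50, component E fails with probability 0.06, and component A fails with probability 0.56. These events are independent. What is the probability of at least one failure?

P(none) = (1 − 0.03) × (1 − 0.50) × (1 − 0.06) × (1 − 0.56) = 0.97 × 0.50 × 0.94 × 0.44 = 0.200596
P(at least one) = 1 − 0.200596 = 0.799404

0.799404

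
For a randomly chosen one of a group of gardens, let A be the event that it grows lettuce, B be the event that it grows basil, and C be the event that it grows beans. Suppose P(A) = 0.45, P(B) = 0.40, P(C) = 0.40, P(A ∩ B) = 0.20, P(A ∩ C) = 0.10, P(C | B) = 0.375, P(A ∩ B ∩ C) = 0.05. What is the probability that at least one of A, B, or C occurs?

P(B ∩ C) = P(B)·P(C|B) = 0.40 × 0.375 = 0.15
P(A ∪ B ∪ C) = 0.45 + 0.40 + 0.40 − 0.20 − 0.10 − 0.15 + 0.05 = 0.85

0.85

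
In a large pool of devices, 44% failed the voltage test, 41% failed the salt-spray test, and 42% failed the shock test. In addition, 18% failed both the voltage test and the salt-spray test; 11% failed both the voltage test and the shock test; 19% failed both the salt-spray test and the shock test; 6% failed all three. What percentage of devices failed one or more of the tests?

85%

P(≥1) = 44 + 41 + 42 − 18 − 11 − 19 + 6 = 85%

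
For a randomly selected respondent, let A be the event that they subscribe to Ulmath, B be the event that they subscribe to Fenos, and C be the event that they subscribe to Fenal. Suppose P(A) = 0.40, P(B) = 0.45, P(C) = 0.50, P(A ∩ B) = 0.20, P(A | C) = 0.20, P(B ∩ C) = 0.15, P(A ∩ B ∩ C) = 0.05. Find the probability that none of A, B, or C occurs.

0.05

P(A ∩ C) = P(C)·P(A|C) = 0.50 × 0.20 = 0.10
P(A ∪ B ∪ C) = 0.40 + 0.45 + 0.50 − 0.20 − 0.10 − 0.15 + 0.05 = 0.95
P(none) = 1 − 0.95 = 0.05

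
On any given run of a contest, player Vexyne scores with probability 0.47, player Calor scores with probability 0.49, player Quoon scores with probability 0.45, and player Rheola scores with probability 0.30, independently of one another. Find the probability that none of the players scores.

0.1040655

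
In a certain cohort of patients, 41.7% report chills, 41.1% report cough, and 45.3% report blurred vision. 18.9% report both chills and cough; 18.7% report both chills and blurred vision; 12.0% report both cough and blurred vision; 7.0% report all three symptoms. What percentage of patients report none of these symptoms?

Apply inclusion-exclusion:
P(≥1) = 41.7 + 41.1 + 45.3 − 18.9 − 18.7 − 12.0 + 7.0 = 85.5%
P(none) = 100% − 85.5% = 14.5%

14.5%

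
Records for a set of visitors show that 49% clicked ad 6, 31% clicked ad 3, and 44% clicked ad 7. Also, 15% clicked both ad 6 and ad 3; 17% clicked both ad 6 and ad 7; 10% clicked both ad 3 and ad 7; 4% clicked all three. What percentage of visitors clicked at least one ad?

Using inclusion–exclusion:
P(≥1) = 49 + 31 + 44 − 15 − 17 − 10 + 4 = 86%

86%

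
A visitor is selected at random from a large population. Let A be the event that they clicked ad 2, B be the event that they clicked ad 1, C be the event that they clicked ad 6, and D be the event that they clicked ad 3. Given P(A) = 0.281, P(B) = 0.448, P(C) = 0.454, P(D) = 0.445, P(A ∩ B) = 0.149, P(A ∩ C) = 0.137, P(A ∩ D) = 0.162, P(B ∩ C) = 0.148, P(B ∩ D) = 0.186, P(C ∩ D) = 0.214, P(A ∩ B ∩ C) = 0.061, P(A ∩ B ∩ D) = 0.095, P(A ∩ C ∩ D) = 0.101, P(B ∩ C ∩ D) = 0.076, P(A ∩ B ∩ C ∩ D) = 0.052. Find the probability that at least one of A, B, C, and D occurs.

0.913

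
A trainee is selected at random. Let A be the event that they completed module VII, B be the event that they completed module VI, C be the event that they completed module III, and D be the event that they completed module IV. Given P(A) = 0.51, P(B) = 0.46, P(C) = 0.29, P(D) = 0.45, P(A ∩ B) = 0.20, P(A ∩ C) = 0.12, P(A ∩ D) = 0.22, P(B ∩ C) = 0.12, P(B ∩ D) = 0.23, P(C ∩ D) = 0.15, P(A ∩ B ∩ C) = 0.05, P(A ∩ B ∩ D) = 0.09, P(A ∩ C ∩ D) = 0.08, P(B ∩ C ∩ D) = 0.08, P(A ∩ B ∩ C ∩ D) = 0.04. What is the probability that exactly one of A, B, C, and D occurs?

By inclusion–exclusion (exactly-one form):
P(exactly one) = 0.51 + 0.46 + 0.29 + 0.45 − 2·0.20 − 2·0.12 − 2·0.22 − 2·0.12 − 2·0.23 − 2·0.15 + 3·0.05 + 3·0.09 + 3·0.08 + 3·0.08 − 4·0.04 = 0.37

0.37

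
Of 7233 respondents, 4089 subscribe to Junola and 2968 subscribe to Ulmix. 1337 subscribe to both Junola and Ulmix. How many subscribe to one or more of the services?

5720

By inclusion–exclusion:
|union| = 4089 + 2968 − 1337 = 5720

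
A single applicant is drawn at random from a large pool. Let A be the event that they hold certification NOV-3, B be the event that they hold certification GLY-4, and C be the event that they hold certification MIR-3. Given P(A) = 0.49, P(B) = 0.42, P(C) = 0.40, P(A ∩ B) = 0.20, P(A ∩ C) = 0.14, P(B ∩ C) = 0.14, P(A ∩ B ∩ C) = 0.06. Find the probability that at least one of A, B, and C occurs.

0.89

By inclusion-exclusion,
P(A ∪ B ∪ C) = 0.49 + 0.42 + 0.40 − 0.20 − 0.14 − 0.14 + 0.06 = 0.89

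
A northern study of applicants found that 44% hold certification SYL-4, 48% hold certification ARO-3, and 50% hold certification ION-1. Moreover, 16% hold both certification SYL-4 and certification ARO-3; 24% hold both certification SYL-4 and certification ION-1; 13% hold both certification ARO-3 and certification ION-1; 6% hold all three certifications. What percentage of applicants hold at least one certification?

P(at least one) = 44 + 48 + 50 − 16 − 24 − 13 + 6 = 95%

95%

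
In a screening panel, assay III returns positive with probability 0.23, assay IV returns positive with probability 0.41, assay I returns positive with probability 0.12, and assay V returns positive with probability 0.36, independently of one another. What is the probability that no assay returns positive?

0.25586176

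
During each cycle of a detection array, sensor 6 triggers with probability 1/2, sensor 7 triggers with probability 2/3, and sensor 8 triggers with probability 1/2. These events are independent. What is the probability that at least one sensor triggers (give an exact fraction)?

11/12

P(none) = (1 − 1/2) × (1 − 2/3) × (1 − 1/2) = 1/2 × 1/3 × 1/2 = 1/12
P(at least one) = 1 − 1/12 = 11/12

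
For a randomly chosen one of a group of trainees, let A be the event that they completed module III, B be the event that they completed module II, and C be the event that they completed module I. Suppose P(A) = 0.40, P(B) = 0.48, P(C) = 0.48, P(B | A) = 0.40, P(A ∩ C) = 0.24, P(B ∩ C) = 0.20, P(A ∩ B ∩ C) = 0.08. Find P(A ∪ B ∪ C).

P(A ∩ B) = P(A)·P(B|A) = 0.40 × 0.40 = 0.16
P(A ∪ B ∪ C) = 0.40 + 0.48 + 0.48 − 0.16 − 0.24 − 0.20 + 0.08 = 0.84

0.84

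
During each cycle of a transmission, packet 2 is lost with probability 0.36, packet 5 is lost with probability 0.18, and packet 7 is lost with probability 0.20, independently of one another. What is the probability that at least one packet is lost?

0.58016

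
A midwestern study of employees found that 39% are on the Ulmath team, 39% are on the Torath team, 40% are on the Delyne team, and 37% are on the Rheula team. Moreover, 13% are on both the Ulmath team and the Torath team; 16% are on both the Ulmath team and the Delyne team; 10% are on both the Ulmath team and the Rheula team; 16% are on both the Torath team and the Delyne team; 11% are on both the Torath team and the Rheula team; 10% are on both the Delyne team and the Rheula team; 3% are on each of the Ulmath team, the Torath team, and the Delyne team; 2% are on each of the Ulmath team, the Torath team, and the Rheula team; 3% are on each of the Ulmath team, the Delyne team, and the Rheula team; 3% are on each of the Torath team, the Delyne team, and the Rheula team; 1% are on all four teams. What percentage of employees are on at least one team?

89%

P(at least one) = 39 + 39 + 40 + 37 − 13 − 16 − 10 − 16 − 11 − 10 + 3 + 2 + 3 + 3 − 1 = 89%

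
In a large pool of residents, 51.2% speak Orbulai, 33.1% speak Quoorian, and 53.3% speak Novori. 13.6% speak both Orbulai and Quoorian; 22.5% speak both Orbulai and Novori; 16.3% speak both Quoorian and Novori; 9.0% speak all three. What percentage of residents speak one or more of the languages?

By inclusion–exclusion:
P(≥1) = 51.2 + 33.1 + 53.3 − 13.6 − 22.5 − 16.3 + 9.0 = 94.2%

94.2%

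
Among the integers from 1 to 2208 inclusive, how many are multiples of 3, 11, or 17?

736 + 200 + 129 − 66 − 43 − 11 + 3 = 948

948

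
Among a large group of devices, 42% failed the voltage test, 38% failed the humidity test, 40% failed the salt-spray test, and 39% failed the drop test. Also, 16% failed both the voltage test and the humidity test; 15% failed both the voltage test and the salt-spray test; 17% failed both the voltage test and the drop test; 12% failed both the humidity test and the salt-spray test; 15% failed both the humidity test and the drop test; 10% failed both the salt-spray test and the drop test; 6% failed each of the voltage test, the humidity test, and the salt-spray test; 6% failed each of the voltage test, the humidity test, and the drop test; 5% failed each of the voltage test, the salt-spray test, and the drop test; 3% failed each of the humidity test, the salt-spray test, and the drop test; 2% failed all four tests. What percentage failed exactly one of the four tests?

41%

P(exactly one) = 42 + 38 + 40 + 39 − 2·16 − 2·15 − 2·17 − 2·12 − 2·15 − 2·10 + 3·6 + 3·6 + 3·5 + 3·3 − 4·2 = 41%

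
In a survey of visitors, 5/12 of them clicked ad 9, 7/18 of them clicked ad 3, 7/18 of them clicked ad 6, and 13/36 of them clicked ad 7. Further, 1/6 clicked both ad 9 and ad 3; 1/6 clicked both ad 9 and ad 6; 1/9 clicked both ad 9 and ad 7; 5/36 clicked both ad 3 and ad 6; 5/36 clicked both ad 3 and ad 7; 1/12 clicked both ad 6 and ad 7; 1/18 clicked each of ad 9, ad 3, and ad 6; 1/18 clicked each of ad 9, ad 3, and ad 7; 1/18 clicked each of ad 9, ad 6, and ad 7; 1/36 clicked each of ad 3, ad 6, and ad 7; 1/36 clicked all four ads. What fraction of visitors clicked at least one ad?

By inclusion–exclusion:
P(at least one) = 5/12 + 7/18 + 7/18 + 13/36 − 1/6 − 1/6 − 1/9 − 5/36 − 5/36 − 1/12 + 1/18 + 1/18 + 1/18 + 1/36 − 1/36 = 11/12

11/12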